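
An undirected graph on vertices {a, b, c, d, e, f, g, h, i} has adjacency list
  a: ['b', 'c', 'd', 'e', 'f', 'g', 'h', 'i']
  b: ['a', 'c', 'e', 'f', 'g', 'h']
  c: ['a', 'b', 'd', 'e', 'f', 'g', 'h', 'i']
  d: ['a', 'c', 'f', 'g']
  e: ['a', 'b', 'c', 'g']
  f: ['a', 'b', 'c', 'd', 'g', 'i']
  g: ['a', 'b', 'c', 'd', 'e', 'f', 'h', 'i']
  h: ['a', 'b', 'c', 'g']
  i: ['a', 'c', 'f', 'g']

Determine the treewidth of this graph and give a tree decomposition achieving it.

Every bag has size at most 5, so the width is 5 − 1 = 4 and tw(G) ≤ 4. On the other hand G contains the 5-clique {a, b, c, e, g}. A clique must lie in a single bag of any decomposition, so no decomposition can have width below 4. Hence tw(G) = 4 exactly.

Treewidth 4.
Bags: B1 = {a, b, c, g, h}  B2 = {a, b, c, f, g}  B3 = {a, b, c, e, g}  B4 = {a, c, f, g, i}  B5 = {a, c, d, f, g}
Tree: B1–B2, B1–B3, B2–B4, B2–B5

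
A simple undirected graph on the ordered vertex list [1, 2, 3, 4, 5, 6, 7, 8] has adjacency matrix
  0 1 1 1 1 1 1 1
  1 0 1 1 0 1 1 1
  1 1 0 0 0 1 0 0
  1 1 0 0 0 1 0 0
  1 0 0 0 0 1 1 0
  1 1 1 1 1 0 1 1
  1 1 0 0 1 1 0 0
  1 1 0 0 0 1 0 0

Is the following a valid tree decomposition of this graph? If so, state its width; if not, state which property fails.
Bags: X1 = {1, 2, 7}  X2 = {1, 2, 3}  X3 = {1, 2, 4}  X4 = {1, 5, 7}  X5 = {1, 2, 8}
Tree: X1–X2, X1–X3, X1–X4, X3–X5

No — vertex 6 appears in no bag.

A tree decomposition must satisfy three properties: every vertex lies in some bag; for every edge, both endpoints lie together in some bag; and for every vertex, the bags containing it form a connected subtree. Here vertex 6 appears in no bag, so the decomposition is invalid.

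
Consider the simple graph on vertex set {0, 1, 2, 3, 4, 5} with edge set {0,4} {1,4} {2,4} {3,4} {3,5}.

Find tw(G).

1

A width-1 tree decomposition is:
Bags: B1 = {3, 4}  B2 = {0, 4}  B3 = {3, 5}  B4 = {2, 4}  B5 = {1, 4}
Tree: B1–B2, B1–B3, B2–B4, B1–B5
The largest bag has 2 vertices, giving width 1; this decomposition certifies tw(G) ≤ 1. Since G has at least one edge (e.g. 4–3), it is not an edgeless graph, so tw(G) ≥ 1. Hence tw(G) = 1 exactly.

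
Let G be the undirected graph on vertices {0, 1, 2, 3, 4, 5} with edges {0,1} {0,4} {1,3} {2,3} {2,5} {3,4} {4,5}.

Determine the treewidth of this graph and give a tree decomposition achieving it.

Treewidth 2.
Bags: B1 = {2, 3, 5}  B2 = {3, 4, 5}  B3 = {1, 3, 4}  B4 = {0, 1, 4}
Tree: B1–B2, B2–B3, B3–B4

The largest bag has 3 vertices, giving width 2; this decomposition certifies tw(G) ≤ 2. The edges 2–5–4–3–2 form a cycle, so G is not a tree and its treewidth is at least 2. Hence tw(G) = 2 exactly.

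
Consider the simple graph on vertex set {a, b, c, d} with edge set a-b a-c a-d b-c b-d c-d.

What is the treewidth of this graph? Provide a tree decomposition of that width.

With just one bag of size 4, the width is 4 − 1 = 3, so tw(G) ≤ 3. Conversely, {a, b, c, d} is a clique of size 4, and the vertices of any clique must share a bag in every tree decomposition; so some bag has ≥ 4 vertices and tw(G) ≥ 3. The upper and lower bounds meet at 3, so that is the treewidth.

Treewidth 3.
One optimal decomposition is:
Bags: B1 = {a, b, c, d}
Tree: (single bag)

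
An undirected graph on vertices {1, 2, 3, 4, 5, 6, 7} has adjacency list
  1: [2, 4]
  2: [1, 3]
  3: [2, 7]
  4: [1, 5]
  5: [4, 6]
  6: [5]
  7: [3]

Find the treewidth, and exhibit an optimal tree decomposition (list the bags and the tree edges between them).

Treewidth 1.
Bags: B1 = {5, 6}  B2 = {4, 5}  B3 = {1, 4}  B4 = {1, 2}  B5 = {2, 3}  B6 = {3, 7}
Tree: B1–B2, B2–B3, B3–B4, B4–B5, B5–B6

Each bag holds 2 vertices, so the decomposition has width 1, which upper-bounds the treewidth. Any graph with an edge has treewidth ≥ 1, and G has the edge 6–5. Hence tw(G) = 1 exactly.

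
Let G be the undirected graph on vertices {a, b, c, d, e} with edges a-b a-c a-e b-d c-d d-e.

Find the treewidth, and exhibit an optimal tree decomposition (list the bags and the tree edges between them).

Treewidth 2.
One such decomposition:
Bags: B1 = {a, b, d}  B2 = {a, c, d}  B3 = {a, d, e}
Tree: B1–B2, B2–B3

Every bag has size at most 3, so the width is 3 − 1 = 2 and tw(G) ≤ 2. The edges b–d–c–a–b form a cycle, so G is not a tree and its treewidth is at least 2. Hence tw(G) = 2 exactly.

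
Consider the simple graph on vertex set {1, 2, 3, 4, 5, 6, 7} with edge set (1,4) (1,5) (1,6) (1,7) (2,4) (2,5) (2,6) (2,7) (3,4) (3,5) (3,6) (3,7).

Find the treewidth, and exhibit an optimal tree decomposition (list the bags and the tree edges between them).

Treewidth 3.
One optimal decomposition is:
Bags: B1 = {1, 2, 3, 7}  B2 = {1, 2, 3, 4}  B3 = {1, 2, 3, 5}  B4 = {1, 2, 3, 6}
Tree: B1–B2, B2–B3, B3–B4

The largest bag has 4 vertices, giving width 3; this decomposition certifies tw(G) ≤ 3. For the lower bound: the 4 vertex sets {2,7}, {1,4}, {3}, {5} are disjoint, each induces a connected subgraph, and every pair is joined by at least one edge of G. Contracting each set to a single vertex therefore yields K_{4} as a minor, and since treewidth is minor-monotone, tw(G) ≥ tw(K_{4}) = 3. Therefore the treewidth is 3.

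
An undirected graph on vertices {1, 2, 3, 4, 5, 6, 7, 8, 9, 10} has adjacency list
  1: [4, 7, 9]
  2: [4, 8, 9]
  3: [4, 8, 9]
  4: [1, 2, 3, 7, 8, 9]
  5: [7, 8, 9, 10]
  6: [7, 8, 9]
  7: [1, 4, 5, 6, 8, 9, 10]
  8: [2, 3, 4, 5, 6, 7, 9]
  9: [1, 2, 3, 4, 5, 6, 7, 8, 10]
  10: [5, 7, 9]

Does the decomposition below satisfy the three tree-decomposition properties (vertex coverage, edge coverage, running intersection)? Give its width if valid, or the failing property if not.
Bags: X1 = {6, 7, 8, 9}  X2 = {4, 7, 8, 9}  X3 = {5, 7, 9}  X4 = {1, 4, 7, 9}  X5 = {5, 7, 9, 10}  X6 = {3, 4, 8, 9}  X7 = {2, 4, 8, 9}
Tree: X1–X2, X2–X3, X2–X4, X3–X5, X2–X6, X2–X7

A tree decomposition must satisfy three properties: every vertex lies in some bag; for every edge, both endpoints lie together in some bag; and for every vertex, the bags containing it form a connected subtree. Here edge (8,5) lies in no bag, so the decomposition is invalid.

No — edge (8,5) lies in no bag.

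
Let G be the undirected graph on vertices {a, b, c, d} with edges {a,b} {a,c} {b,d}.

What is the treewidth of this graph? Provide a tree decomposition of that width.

Each bag holds 2 vertices, so the decomposition has width 1, which upper-bounds the treewidth. Any graph with an edge has treewidth ≥ 1, and G has the edge d–b. Hence tw(G) = 1 exactly.

Treewidth 1.
One such decomposition:
Bags: B1 = {b, d}  B2 = {a, b}  B3 = {a, c}
Tree: B1–B2, B2–B3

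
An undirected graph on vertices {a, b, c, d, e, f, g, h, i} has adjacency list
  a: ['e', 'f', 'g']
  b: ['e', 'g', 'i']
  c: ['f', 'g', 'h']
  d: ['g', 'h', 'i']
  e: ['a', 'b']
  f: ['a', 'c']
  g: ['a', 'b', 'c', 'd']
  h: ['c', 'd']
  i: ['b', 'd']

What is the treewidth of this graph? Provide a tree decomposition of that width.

Every bag has size at most 4, so the width is 4 − 1 = 3 and tw(G) ≤ 3. For the lower bound: the 4 vertex sets {b,e,i}, {d}, {g}, {a,c,f,h} are disjoint, each induces a connected subgraph, and every pair is joined by at least one edge of G. Contracting each set to a single vertex therefore yields K_{4} as a minor, and since treewidth is minor-monotone, tw(G) ≥ tw(K_{4}) = 3. The upper and lower bounds meet at 3, so that is the treewidth.

Treewidth 3.
One such decomposition:
Bags: B1 = {b, d, e, i}  B2 = {b, d, e, g}  B3 = {a, d, e, g}  B4 = {a, d, g, h}  B5 = {a, c, g, h}  B6 = {a, c, f, h}
Tree: B1–B2, B2–B3, B3–B4, B4–B5, B5–B6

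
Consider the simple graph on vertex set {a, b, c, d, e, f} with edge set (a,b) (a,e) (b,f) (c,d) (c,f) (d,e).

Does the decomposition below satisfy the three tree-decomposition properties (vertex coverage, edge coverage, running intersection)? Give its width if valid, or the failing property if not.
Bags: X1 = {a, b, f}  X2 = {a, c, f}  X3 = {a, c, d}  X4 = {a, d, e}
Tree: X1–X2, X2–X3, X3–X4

Yes; width 2.

Every vertex of G appears in some bag (union = {a, b, c, d, e, f}); every edge is covered by a bag; and for each vertex v the set of bags containing v is connected in the bag tree. The decomposition is therefore valid. The largest bag has 3 vertices, so the width is 2.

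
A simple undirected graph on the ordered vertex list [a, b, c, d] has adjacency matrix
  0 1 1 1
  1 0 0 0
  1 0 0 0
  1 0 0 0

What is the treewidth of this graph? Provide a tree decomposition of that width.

Treewidth 1.
One optimal decomposition is:
Bags: B1 = {a, c}  B2 = {a, d}  B3 = {a, b}
Tree: B1–B2, B2–B3

The largest bag has 2 vertices, giving width 1; this decomposition certifies tw(G) ≤ 1. Any graph with an edge has treewidth ≥ 1, and G has the edge c–a. Therefore the treewidth is 1.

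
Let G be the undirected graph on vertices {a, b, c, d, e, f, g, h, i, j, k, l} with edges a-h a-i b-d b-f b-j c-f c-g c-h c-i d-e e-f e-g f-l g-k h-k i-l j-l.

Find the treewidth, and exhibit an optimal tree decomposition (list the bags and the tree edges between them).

Treewidth 3.
Bags: B1 = {a, g, h, k}  B2 = {a, c, g, h}  B3 = {a, c, g, i}  B4 = {c, e, g, i}  B5 = {c, e, f, i}  B6 = {e, f, i, l}  B7 = {d, e, f, l}  B8 = {b, d, f, l}  B9 = {b, d, j, l}
Tree: B1–B2, B2–B3, B3–B4, B4–B5, B5–B6, B6–B7, B7–B8, B8–B9

Every bag has size at most 4, so the width is 4 − 1 = 3 and tw(G) ≤ 3. For the lower bound: the 4 vertex sets {a,h,k}, {g}, {c}, {e,f,i,l} are disjoint, each induces a connected subgraph, and every pair is joined by at least one edge of G. Contracting each set to a single vertex therefore yields K_{4} as a minor, and since treewidth is minor-monotone, tw(G) ≥ tw(K_{4}) = 3. Hence tw(G) = 3 exactly.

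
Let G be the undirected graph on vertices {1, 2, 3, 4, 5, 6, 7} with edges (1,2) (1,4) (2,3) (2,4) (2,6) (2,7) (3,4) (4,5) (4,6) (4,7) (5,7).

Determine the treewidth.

A width-2 tree decomposition is:
Bags: B1 = {2, 3, 4}  B2 = {2, 4, 6}  B3 = {2, 4, 7}  B4 = {4, 5, 7}  B5 = {1, 2, 4}
Tree: B1–B2, B1–B3, B3–B4, B3–B5
Each bag holds 3 vertices, so the decomposition has width 2, which upper-bounds the treewidth. For the lower bound, the 3 vertices {1, 2, 4} are pairwise adjacent, and any tree decomposition puts a clique entirely inside one bag — forcing width ≥ 2. Therefore the treewidth is 2.

2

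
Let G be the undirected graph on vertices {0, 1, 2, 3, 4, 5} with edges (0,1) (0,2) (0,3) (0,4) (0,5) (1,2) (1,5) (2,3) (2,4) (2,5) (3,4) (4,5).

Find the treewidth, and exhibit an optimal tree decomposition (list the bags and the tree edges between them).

Every bag has size at most 4, so the width is 4 − 1 = 3 and tw(G) ≤ 3. On the other hand G contains the 4-clique {0, 1, 2, 5}. A clique must lie in a single bag of any decomposition, so no decomposition can have width below 3. The upper and lower bounds meet at 3, so that is the treewidth.

Treewidth 3.
One optimal decomposition is:
Bags: B1 = {0, 2, 4, 5}  B2 = {0, 2, 3, 4}  B3 = {0, 1, 2, 5}
Tree: B1–B2, B1–B3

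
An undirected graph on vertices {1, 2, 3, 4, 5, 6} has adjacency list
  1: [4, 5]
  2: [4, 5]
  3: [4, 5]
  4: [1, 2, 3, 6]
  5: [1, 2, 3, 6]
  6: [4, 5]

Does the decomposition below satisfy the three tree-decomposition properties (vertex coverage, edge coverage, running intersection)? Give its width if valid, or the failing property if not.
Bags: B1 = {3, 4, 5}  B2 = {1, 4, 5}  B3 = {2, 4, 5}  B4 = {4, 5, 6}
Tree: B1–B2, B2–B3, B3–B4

Every vertex of G appears in some bag (union = {1, 2, 3, 4, 5, 6}); every edge is covered by a bag; and for each vertex v the set of bags containing v is connected in the bag tree. The decomposition is therefore valid. The largest bag has 3 vertices, so the width is 2.

Yes; width 2.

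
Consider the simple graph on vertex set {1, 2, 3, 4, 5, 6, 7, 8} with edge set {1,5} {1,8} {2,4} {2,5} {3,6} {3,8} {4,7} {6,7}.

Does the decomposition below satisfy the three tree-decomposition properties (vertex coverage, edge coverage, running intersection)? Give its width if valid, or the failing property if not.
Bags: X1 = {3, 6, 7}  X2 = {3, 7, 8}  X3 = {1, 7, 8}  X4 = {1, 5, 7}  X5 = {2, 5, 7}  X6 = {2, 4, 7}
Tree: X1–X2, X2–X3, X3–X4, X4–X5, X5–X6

Checking the three conditions: (i) the bags cover all of {1, 2, 3, 4, 5, 6, 7, 8}; (ii) for each edge, some bag contains both endpoints; (iii) the bags containing any fixed vertex form a subtree. All hold, so the decomposition is valid with width 3 − 1 = 2.

Yes; width 2.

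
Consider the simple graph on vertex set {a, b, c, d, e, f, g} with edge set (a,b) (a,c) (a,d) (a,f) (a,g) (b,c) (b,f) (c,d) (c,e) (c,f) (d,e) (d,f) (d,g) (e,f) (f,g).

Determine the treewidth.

A width-3 tree decomposition is:
Bags: B1 = {a, c, d, f}  B2 = {c, d, e, f}  B3 = {a, d, f, g}  B4 = {a, b, c, f}
Tree: B1–B2, B1–B3, B1–B4
The largest bag has 4 vertices, giving width 3; this decomposition certifies tw(G) ≤ 3. For the lower bound, the 4 vertices {a, d, f, g} are pairwise adjacent, and any tree decomposition puts a clique entirely inside one bag — forcing width ≥ 3. Combining the bounds, tw(G) = 3.

3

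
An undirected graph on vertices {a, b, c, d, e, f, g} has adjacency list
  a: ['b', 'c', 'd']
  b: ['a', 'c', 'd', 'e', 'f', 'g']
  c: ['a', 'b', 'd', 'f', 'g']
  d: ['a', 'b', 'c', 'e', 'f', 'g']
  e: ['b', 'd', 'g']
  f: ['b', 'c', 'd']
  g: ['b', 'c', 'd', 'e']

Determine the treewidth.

3

A width-3 tree decomposition is:
Bags: B1 = {b, d, e, g}  B2 = {b, c, d, g}  B3 = {a, b, c, d}  B4 = {b, c, d, f}
Tree: B1–B2, B2–B3, B2–B4
The largest bag has 4 vertices, giving width 3; this decomposition certifies tw(G) ≤ 3. Conversely, {b, d, e, g} is a clique of size 4, and the vertices of any clique must share a bag in every tree decomposition; so some bag has ≥ 4 vertices and tw(G) ≥ 3. Hence tw(G) = 3 exactly.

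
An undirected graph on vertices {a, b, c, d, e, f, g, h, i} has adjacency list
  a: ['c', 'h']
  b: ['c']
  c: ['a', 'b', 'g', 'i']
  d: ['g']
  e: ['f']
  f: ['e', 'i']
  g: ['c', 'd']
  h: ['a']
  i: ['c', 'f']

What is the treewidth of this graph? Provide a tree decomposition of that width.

Each bag holds 2 vertices, so the decomposition has width 1, which upper-bounds the treewidth. G has an edge, so its treewidth is at least 1. Hence tw(G) = 1 exactly.

Treewidth 1.
Bags: B1 = {a, c}  B2 = {c, g}  B3 = {b, c}  B4 = {d, g}  B5 = {a, h}  B6 = {c, i}  B7 = {f, i}  B8 = {e, f}
Tree: B1–B2, B1–B3, B2–B4, B1–B5, B3–B6, B6–B7, B7–B8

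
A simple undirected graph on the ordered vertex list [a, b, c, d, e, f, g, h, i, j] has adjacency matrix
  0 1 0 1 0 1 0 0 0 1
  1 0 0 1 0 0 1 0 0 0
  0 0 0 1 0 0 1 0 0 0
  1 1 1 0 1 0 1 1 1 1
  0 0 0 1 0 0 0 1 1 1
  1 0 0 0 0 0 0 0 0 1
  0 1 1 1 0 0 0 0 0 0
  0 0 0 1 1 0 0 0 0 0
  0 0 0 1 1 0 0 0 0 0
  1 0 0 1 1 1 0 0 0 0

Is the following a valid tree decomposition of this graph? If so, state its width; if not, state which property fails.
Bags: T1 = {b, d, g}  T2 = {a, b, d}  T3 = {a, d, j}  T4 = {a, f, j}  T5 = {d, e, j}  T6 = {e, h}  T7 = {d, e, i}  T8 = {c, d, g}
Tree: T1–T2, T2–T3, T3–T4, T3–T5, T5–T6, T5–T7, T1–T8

A tree decomposition must satisfy three properties: every vertex lies in some bag; for every edge, both endpoints lie together in some bag; and for every vertex, the bags containing it form a connected subtree. Here edge (d,h) lies in no bag, so the decomposition is invalid.

No — edge (d,h) lies in no bag.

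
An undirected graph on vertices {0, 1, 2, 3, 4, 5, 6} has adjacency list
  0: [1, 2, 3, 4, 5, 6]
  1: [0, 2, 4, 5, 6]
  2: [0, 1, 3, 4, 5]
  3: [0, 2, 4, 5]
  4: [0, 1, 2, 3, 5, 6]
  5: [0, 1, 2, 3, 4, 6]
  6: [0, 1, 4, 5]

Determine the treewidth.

A width-4 tree decomposition is:
Bags: B1 = {0, 1, 2, 4, 5}  B2 = {0, 1, 4, 5, 6}  B3 = {0, 2, 3, 4, 5}
Tree: B1–B2, B1–B3
The largest bag has 5 vertices, giving width 4; this decomposition certifies tw(G) ≤ 4. For the lower bound, the 5 vertices {0, 1, 2, 4, 5} are pairwise adjacent, and any tree decomposition puts a clique entirely inside one bag — forcing width ≥ 4. Therefore the treewidth is 4.

4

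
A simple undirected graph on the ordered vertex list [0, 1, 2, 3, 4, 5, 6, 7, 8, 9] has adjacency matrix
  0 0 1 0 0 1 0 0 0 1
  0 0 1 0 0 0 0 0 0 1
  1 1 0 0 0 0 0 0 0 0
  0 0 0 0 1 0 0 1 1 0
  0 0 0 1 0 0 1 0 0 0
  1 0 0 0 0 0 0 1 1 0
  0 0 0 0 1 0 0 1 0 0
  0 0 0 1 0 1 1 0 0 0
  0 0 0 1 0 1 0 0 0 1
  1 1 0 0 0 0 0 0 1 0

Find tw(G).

2

A width-2 tree decomposition is:
Bags: B1 = {4, 6, 7}  B2 = {3, 4, 7}  B3 = {3, 5, 7}  B4 = {3, 5, 8}  B5 = {0, 5, 8}  B6 = {0, 8, 9}  B7 = {0, 2, 9}  B8 = {1, 2, 9}
Tree: B1–B2, B2–B3, B3–B4, B4–B5, B5–B6, B6–B7, B7–B8
Every bag has size at most 3, so the width is 3 − 1 = 2 and tw(G) ≤ 2. The edges 6–4–3–7–6 form a cycle, so G is not a tree and its treewidth is at least 2. The upper and lower bounds meet at 2, so that is the treewidth.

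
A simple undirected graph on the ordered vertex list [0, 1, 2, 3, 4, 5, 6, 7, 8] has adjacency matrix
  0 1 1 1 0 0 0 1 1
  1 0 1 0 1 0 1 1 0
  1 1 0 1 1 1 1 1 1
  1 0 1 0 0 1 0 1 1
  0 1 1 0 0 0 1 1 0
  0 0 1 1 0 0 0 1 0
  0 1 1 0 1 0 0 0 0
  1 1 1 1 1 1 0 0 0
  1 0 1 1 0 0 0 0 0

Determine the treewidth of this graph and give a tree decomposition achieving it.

Every bag has size at most 4, so the width is 4 − 1 = 3 and tw(G) ≤ 3. Conversely, {0, 2, 3, 8} is a clique of size 4, and the vertices of any clique must share a bag in every tree decomposition; so some bag has ≥ 4 vertices and tw(G) ≥ 3. Combining the bounds, tw(G) = 3.

Treewidth 3.
One such decomposition:
Bags: B1 = {0, 2, 3, 7}  B2 = {0, 2, 3, 8}  B3 = {0, 1, 2, 7}  B4 = {1, 2, 4, 7}  B5 = {1, 2, 4, 6}  B6 = {2, 3, 5, 7}
Tree: B1–B2, B1–B3, B3–B4, B4–B5, B1–B6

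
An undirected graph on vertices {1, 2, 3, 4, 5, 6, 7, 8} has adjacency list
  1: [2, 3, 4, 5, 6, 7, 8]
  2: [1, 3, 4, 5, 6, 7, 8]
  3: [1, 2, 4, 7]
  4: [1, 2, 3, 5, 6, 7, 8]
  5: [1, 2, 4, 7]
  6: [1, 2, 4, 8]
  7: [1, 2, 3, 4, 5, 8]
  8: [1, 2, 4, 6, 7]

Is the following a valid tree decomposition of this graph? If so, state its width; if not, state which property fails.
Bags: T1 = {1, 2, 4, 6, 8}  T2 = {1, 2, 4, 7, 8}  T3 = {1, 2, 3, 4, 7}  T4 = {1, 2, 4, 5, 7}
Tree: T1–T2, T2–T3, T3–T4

Yes; width 4.

Vertex coverage: the bags together contain {1, 2, 3, 4, 5, 6, 7, 8}, the full vertex set. Edge coverage: each edge of G has both endpoints in at least one bag. Running intersection: for every vertex, the bags containing it form a connected subtree. All three properties hold, so this is a valid tree decomposition of width max|bag| − 1 = 4, and hence tw(G) ≤ 4.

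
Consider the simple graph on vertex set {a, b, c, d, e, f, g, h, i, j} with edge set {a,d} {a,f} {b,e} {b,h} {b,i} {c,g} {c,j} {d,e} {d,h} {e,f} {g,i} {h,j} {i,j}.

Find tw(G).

2

A width-2 tree decomposition is:
Bags: B1 = {a, d, f}  B2 = {d, e, f}  B3 = {d, e, h}  B4 = {b, e, h}  B5 = {b, h, j}  B6 = {b, i, j}  B7 = {c, i, j}  B8 = {c, g, i}
Tree: B1–B2, B2–B3, B3–B4, B4–B5, B5–B6, B6–B7, B7–B8
The largest bag has 3 vertices, giving width 2; this decomposition certifies tw(G) ≤ 2. For the lower bound, G contains the cycle a–f–e–d–a, so G is not a forest; only forests have treewidth ≤ 1, hence tw(G) ≥ 2. Therefore the treewidth is 2.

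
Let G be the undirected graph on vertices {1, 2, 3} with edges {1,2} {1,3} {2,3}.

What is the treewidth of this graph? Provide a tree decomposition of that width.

With just one bag of size 3, the width is 3 − 1 = 2, so tw(G) ≤ 2. Conversely, {1, 2, 3} is a clique of size 3, and the vertices of any clique must share a bag in every tree decomposition; so some bag has ≥ 3 vertices and tw(G) ≥ 2. Combining the bounds, tw(G) = 2.

Treewidth 2.
Bags: B1 = {1, 2, 3}
Tree: (single bag)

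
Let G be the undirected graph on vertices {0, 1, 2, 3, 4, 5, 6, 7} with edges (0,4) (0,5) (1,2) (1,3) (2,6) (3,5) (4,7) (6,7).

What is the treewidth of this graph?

A width-2 tree decomposition is:
Bags: B1 = {1, 3, 5}  B2 = {1, 2, 5}  B3 = {2, 5, 6}  B4 = {5, 6, 7}  B5 = {4, 5, 7}  B6 = {0, 4, 5}
Tree: B1–B2, B2–B3, B3–B4, B4–B5, B5–B6
Every bag has size at most 3, so the width is 3 − 1 = 2 and tw(G) ≤ 2. Since 5–3–1–2–6–7–4–0–5 is a cycle in G, G is not acyclic. Forests are exactly the graphs of treewidth ≤ 1, so tw(G) ≥ 2. Hence tw(G) = 2 exactly.

2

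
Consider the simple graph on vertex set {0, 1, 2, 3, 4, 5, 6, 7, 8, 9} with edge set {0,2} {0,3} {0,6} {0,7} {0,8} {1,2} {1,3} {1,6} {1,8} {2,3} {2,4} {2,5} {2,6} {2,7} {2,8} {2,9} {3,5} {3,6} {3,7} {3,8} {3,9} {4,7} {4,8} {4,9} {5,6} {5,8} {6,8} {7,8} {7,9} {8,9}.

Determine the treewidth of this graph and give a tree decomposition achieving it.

Every bag has size at most 5, so the width is 5 − 1 = 4 and tw(G) ≤ 4. For the lower bound, the 5 vertices {2, 3, 7, 8, 9} are pairwise adjacent, and any tree decomposition puts a clique entirely inside one bag — forcing width ≥ 4. Hence tw(G) = 4 exactly.

Treewidth 4.
One optimal decomposition is:
Bags: B1 = {0, 2, 3, 7, 8}  B2 = {0, 2, 3, 6, 8}  B3 = {2, 3, 7, 8, 9}  B4 = {2, 3, 5, 6, 8}  B5 = {2, 4, 7, 8, 9}  B6 = {1, 2, 3, 6, 8}
Tree: B1–B2, B1–B3, B2–B4, B3–B5, B4–B6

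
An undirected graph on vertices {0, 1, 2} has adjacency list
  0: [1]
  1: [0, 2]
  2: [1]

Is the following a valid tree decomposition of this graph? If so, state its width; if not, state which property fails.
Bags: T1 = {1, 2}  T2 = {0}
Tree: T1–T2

A tree decomposition must satisfy three properties: every vertex lies in some bag; for every edge, both endpoints lie together in some bag; and for every vertex, the bags containing it form a connected subtree. Here edge (1,0) lies in no bag, so the decomposition is invalid.

No — edge (1,0) lies in no bag.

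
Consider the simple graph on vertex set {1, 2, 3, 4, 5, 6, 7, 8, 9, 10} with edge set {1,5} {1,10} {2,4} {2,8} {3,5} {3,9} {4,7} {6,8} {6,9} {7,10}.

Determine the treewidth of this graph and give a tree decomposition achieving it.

Every bag has size at most 3, so the width is 3 − 1 = 2 and tw(G) ≤ 2. The edges 6–8–2–4–7–10–1–5–3–9–6 form a cycle, so G is not a tree and its treewidth is at least 2. Combining the bounds, tw(G) = 2.

Treewidth 2.
One such decomposition:
Bags: B1 = {2, 6, 8}  B2 = {2, 4, 6}  B3 = {4, 6, 7}  B4 = {6, 7, 10}  B5 = {1, 6, 10}  B6 = {1, 5, 6}  B7 = {3, 5, 6}  B8 = {3, 6, 9}
Tree: B1–B2, B2–B3, B3–B4, B4–B5, B5–B6, B6–B7, B7–B8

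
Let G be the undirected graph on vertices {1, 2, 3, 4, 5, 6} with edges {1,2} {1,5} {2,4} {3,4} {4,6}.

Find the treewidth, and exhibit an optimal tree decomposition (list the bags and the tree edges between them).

Treewidth 1.
One such decomposition:
Bags: B1 = {1, 2}  B2 = {2, 4}  B3 = {3, 4}  B4 = {1, 5}  B5 = {4, 6}
Tree: B1–B2, B2–B3, B1–B4, B3–B5

Each bag holds 2 vertices, so the decomposition has width 1, which upper-bounds the treewidth. G has an edge, so its treewidth is at least 1. Combining the bounds, tw(G) = 1.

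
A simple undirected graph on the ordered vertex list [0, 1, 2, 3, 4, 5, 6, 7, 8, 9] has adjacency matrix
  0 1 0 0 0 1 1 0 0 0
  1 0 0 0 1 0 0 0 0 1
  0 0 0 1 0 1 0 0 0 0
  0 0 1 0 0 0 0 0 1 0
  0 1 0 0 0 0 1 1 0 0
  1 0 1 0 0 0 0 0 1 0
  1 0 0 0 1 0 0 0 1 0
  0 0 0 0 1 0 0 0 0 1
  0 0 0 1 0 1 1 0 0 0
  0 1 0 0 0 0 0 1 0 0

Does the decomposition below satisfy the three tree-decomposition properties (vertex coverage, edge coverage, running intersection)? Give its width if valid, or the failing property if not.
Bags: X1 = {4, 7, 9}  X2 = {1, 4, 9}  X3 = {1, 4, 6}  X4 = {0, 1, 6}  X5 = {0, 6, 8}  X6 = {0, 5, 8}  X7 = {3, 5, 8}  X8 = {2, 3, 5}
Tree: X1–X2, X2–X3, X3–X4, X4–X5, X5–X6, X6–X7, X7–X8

Yes; width 2.

Vertex coverage: the bags together contain {0, 1, 2, 3, 4, 5, 6, 7, 8, 9}, the full vertex set. Edge coverage: each edge of G has both endpoints in at least one bag. Running intersection: for every vertex, the bags containing it form a connected subtree. All three properties hold, so this is a valid tree decomposition of width max|bag| − 1 = 2, and hence tw(G) ≤ 2.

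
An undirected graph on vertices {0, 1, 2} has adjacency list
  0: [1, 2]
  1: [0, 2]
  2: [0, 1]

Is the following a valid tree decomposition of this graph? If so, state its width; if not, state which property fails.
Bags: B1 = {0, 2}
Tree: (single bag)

No — vertex 1 appears in no bag.

A tree decomposition must satisfy three properties: every vertex lies in some bag; for every edge, both endpoints lie together in some bag; and for every vertex, the bags containing it form a connected subtree. Here vertex 1 appears in no bag, so the decomposition is invalid.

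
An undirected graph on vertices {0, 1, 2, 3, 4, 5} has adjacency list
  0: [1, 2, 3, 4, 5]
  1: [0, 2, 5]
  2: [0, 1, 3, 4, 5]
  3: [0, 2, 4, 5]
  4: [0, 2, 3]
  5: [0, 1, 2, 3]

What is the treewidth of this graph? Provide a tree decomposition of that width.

Treewidth 3.
One such decomposition:
Bags: B1 = {0, 2, 3, 5}  B2 = {0, 2, 3, 4}  B3 = {0, 1, 2, 5}
Tree: B1–B2, B1–B3

The largest bag has 4 vertices, giving width 3; this decomposition certifies tw(G) ≤ 3. Conversely, {0, 1, 2, 5} is a clique of size 4, and the vertices of any clique must share a bag in every tree decomposition; so some bag has ≥ 4 vertices and tw(G) ≥ 3. The upper and lower bounds meet at 3, so that is the treewidth.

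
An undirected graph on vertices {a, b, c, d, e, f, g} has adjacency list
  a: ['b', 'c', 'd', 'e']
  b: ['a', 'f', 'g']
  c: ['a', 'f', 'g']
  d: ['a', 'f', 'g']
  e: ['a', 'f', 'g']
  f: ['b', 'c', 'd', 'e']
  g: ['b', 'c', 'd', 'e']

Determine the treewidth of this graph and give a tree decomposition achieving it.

Every bag has size at most 4, so the width is 4 − 1 = 3 and tw(G) ≤ 3. For the lower bound: the 4 vertex sets {a,d}, {c,g}, {f}, {b} are disjoint, each induces a connected subgraph, and every pair is joined by at least one edge of G. Contracting each set to a single vertex therefore yields K_{4} as a minor, and since treewidth is minor-monotone, tw(G) ≥ tw(K_{4}) = 3. Hence tw(G) = 3 exactly.

Treewidth 3.
One optimal decomposition is:
Bags: B1 = {a, d, f, g}  B2 = {a, c, f, g}  B3 = {a, b, f, g}  B4 = {a, e, f, g}
Tree: B1–B2, B2–B3, B3–B4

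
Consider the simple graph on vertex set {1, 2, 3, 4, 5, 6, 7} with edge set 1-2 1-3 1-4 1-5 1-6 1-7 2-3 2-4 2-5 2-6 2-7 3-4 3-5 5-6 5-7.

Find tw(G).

3

A width-3 tree decomposition is:
Bags: B1 = {1, 2, 3, 5}  B2 = {1, 2, 3, 4}  B3 = {1, 2, 5, 7}  B4 = {1, 2, 5, 6}
Tree: B1–B2, B1–B3, B3–B4
The largest bag has 4 vertices, giving width 3; this decomposition certifies tw(G) ≤ 3. Conversely, {1, 2, 3, 4} is a clique of size 4, and the vertices of any clique must share a bag in every tree decomposition; so some bag has ≥ 4 vertices and tw(G) ≥ 3. The upper and lower bounds meet at 3, so that is the treewidth.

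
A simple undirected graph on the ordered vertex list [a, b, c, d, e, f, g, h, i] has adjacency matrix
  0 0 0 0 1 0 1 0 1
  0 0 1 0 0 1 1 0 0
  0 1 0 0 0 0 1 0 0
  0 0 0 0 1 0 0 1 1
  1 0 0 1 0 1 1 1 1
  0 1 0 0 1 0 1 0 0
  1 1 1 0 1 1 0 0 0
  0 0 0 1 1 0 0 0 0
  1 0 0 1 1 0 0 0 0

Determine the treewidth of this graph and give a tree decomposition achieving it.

Treewidth 2.
One such decomposition:
Bags: B1 = {e, f, g}  B2 = {a, e, g}  B3 = {a, e, i}  B4 = {d, e, i}  B5 = {b, f, g}  B6 = {b, c, g}  B7 = {d, e, h}
Tree: B1–B2, B2–B3, B3–B4, B1–B5, B5–B6, B4–B7

Each bag holds 3 vertices, so the decomposition has width 2, which upper-bounds the treewidth. For the lower bound, the 3 vertices {d, e, h} are pairwise adjacent, and any tree decomposition puts a clique entirely inside one bag — forcing width ≥ 2. The upper and lower bounds meet at 2, so that is the treewidth.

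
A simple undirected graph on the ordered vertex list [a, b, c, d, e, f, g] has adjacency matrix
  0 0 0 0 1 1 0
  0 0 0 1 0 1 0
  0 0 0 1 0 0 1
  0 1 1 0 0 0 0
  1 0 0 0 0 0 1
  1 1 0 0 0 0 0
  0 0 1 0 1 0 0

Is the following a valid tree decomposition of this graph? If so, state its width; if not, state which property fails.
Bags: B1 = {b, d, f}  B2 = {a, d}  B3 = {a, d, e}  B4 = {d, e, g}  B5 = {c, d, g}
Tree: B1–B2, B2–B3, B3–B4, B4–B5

No — edge (f,a) lies in no bag.

A tree decomposition must satisfy three properties: every vertex lies in some bag; for every edge, both endpoints lie together in some bag; and for every vertex, the bags containing it form a connected subtree. Here edge (f,a) lies in no bag, so the decomposition is invalid.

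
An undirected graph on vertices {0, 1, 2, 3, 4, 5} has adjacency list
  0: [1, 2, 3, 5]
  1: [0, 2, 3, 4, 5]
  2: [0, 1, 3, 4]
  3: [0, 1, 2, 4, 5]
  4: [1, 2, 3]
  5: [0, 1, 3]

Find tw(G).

3

A width-3 tree decomposition is:
Bags: B1 = {1, 2, 3, 4}  B2 = {0, 1, 2, 3}  B3 = {0, 1, 3, 5}
Tree: B1–B2, B2–B3
Each bag holds 4 vertices, so the decomposition has width 3, which upper-bounds the treewidth. Conversely, {0, 1, 2, 3} is a clique of size 4, and the vertices of any clique must share a bag in every tree decomposition; so some bag has ≥ 4 vertices and tw(G) ≥ 3. The upper and lower bounds meet at 3, so that is the treewidth.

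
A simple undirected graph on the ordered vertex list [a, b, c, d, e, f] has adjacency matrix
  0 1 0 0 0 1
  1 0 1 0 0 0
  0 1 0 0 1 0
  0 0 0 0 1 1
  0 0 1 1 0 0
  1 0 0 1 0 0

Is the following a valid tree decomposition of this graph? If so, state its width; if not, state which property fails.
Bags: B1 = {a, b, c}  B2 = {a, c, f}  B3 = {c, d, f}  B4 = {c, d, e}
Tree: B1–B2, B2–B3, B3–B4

Yes; width 2.

Every vertex of G appears in some bag (union = {a, b, c, d, e, f}); every edge is covered by a bag; and for each vertex v the set of bags containing v is connected in the bag tree. The decomposition is therefore valid. The largest bag has 3 vertices, so the width is 2.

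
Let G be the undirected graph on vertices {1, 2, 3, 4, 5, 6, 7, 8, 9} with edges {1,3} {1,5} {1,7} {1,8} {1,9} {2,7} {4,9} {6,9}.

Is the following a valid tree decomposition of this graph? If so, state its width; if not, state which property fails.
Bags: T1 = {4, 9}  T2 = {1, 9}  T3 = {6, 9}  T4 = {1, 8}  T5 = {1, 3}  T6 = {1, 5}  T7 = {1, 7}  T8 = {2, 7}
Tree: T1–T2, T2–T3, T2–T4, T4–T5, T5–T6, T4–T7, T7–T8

Yes; width 1.

Every vertex of G appears in some bag (union = {1, 2, 3, 4, 5, 6, 7, 8, 9}); every edge is covered by a bag; and for each vertex v the set of bags containing v is connected in the bag tree. The decomposition is therefore valid. The largest bag has 2 vertices, so the width is 1.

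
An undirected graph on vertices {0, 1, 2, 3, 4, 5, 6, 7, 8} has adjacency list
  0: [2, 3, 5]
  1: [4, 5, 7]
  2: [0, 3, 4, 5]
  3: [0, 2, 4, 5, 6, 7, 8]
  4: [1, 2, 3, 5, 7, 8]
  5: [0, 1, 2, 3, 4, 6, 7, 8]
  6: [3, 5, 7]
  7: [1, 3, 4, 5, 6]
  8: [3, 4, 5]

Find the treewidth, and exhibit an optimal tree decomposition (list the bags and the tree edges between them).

The largest bag has 4 vertices, giving width 3; this decomposition certifies tw(G) ≤ 3. Conversely, {1, 4, 5, 7} is a clique of size 4, and the vertices of any clique must share a bag in every tree decomposition; so some bag has ≥ 4 vertices and tw(G) ≥ 3. Therefore the treewidth is 3.

Treewidth 3.
One optimal decomposition is:
Bags: B1 = {1, 4, 5, 7}  B2 = {3, 4, 5, 7}  B3 = {2, 3, 4, 5}  B4 = {3, 5, 6, 7}  B5 = {0, 2, 3, 5}  B6 = {3, 4, 5, 8}
Tree: B1–B2, B2–B3, B2–B4, B3–B5, B2–B6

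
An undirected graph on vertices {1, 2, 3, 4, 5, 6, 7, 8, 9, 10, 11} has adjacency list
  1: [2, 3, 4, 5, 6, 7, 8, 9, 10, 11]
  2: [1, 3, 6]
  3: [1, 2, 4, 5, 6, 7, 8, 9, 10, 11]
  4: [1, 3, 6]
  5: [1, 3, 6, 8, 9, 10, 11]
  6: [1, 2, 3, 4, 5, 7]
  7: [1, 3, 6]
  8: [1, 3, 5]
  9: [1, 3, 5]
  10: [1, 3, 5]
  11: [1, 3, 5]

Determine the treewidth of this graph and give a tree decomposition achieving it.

The largest bag has 4 vertices, giving width 3; this decomposition certifies tw(G) ≤ 3. On the other hand G contains the 4-clique {1, 2, 3, 6}. A clique must lie in a single bag of any decomposition, so no decomposition can have width below 3. Hence tw(G) = 3 exactly.

Treewidth 3.
One such decomposition:
Bags: B1 = {1, 3, 4, 6}  B2 = {1, 3, 6, 7}  B3 = {1, 3, 5, 6}  B4 = {1, 2, 3, 6}  B5 = {1, 3, 5, 8}  B6 = {1, 3, 5, 9}  B7 = {1, 3, 5, 11}  B8 = {1, 3, 5, 10}
Tree: B1–B2, B2–B3, B3–B4, B3–B5, B3–B6, B3–B7, B7–B8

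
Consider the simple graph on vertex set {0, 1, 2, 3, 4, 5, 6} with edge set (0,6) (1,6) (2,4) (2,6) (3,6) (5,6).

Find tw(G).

A width-1 tree decomposition is:
Bags: B1 = {5, 6}  B2 = {2, 6}  B3 = {0, 6}  B4 = {1, 6}  B5 = {2, 4}  B6 = {3, 6}
Tree: B1–B2, B1–B3, B1–B4, B2–B5, B2–B6
Every bag has size at most 2, so the width is 2 − 1 = 1 and tw(G) ≤ 1. Since G has at least one edge (e.g. 5–6), it is not an edgeless graph, so tw(G) ≥ 1. Combining the bounds, tw(G) = 1.

1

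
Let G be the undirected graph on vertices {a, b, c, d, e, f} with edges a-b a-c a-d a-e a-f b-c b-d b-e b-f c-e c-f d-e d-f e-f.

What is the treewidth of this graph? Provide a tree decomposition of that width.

The largest bag has 5 vertices, giving width 4; this decomposition certifies tw(G) ≤ 4. For the lower bound, the 5 vertices {a, b, d, e, f} are pairwise adjacent, and any tree decomposition puts a clique entirely inside one bag — forcing width ≥ 4. Combining the bounds, tw(G) = 4.

Treewidth 4.
One such decomposition:
Bags: B1 = {a, b, d, e, f}  B2 = {a, b, c, e, f}
Tree: B1–B2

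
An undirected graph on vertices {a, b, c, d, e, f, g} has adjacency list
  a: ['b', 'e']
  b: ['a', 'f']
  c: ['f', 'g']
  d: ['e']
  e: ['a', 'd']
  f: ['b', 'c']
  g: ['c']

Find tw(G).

A width-1 tree decomposition is:
Bags: B1 = {c, f}  B2 = {b, f}  B3 = {a, b}  B4 = {c, g}  B5 = {a, e}  B6 = {d, e}
Tree: B1–B2, B2–B3, B1–B4, B3–B5, B5–B6
Every bag has size at most 2, so the width is 2 − 1 = 1 and tw(G) ≤ 1. G has an edge, so its treewidth is at least 1. Combining the bounds, tw(G) = 1.

1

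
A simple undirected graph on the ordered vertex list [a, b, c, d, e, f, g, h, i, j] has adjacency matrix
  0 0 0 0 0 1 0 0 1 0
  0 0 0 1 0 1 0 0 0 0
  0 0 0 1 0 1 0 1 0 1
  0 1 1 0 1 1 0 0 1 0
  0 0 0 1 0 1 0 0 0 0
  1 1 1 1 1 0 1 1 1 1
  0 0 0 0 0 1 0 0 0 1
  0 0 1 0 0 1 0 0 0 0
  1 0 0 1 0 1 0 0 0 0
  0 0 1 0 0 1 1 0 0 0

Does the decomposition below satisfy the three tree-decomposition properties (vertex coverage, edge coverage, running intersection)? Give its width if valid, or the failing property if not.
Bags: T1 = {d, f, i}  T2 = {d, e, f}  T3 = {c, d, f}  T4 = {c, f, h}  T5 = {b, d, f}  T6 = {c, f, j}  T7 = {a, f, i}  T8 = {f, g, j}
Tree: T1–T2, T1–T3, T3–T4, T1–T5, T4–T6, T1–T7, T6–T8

Every vertex of G appears in some bag (union = {a, b, c, d, e, f, g, h, i, j}); every edge is covered by a bag; and for each vertex v the set of bags containing v is connected in the bag tree. The decomposition is therefore valid. The largest bag has 3 vertices, so the width is 2.

Yes; width 2.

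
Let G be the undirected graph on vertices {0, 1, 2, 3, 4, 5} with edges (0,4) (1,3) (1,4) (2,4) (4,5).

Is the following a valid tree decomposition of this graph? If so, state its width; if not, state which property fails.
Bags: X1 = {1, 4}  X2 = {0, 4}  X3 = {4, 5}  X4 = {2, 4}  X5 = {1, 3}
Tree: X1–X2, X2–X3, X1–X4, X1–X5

Yes; width 1.

Every vertex of G appears in some bag (union = {0, 1, 2, 3, 4, 5}); every edge is covered by a bag; and for each vertex v the set of bags containing v is connected in the bag tree. The decomposition is therefore valid. The largest bag has 2 vertices, so the width is 1.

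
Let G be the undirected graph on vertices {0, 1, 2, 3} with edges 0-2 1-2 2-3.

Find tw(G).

A width-1 tree decomposition is:
Bags: B1 = {1, 2}  B2 = {2, 3}  B3 = {0, 2}
Tree: B1–B2, B1–B3
Each bag holds 2 vertices, so the decomposition has width 1, which upper-bounds the treewidth. Any graph with an edge has treewidth ≥ 1, and G has the edge 1–2. Therefore the treewidth is 1.

1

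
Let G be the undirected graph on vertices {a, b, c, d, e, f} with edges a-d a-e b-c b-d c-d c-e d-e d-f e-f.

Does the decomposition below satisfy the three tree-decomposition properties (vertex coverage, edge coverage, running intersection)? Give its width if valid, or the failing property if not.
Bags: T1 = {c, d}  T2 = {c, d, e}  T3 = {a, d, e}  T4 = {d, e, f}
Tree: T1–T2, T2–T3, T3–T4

A tree decomposition must satisfy three properties: every vertex lies in some bag; for every edge, both endpoints lie together in some bag; and for every vertex, the bags containing it form a connected subtree. Here vertex b appears in no bag, so the decomposition is invalid.

No — vertex b appears in no bag.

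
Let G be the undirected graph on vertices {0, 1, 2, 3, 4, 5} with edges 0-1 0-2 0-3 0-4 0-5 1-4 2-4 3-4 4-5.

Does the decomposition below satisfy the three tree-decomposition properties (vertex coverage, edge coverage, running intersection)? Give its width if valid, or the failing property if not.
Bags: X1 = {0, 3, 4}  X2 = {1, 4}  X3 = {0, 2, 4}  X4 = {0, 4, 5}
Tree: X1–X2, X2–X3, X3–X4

No — edge (0,1) lies in no bag.

A tree decomposition must satisfy three properties: every vertex lies in some bag; for every edge, both endpoints lie together in some bag; and for every vertex, the bags containing it form a connected subtree. Here edge (0,1) lies in no bag, so the decomposition is invalid.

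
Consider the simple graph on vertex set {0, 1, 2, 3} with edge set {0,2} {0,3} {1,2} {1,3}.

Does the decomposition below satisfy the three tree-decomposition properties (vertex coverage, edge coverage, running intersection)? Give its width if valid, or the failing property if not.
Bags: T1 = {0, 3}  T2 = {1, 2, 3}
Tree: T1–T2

A tree decomposition must satisfy three properties: every vertex lies in some bag; for every edge, both endpoints lie together in some bag; and for every vertex, the bags containing it form a connected subtree. Here edge (2,0) lies in no bag, so the decomposition is invalid.

No — edge (2,0) lies in no bag.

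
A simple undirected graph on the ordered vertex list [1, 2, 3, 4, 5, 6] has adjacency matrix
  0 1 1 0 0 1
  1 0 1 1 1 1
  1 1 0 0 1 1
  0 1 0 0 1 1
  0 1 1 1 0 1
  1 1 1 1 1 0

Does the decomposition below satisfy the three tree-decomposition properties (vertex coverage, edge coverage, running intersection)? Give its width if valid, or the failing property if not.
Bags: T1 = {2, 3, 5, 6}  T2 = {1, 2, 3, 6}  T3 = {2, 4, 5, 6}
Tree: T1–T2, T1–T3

Yes; width 3.

Checking the three conditions: (i) the bags cover all of {1, 2, 3, 4, 5, 6}; (ii) for each edge, some bag contains both endpoints; (iii) the bags containing any fixed vertex form a subtree. All hold, so the decomposition is valid with width 4 − 1 = 3.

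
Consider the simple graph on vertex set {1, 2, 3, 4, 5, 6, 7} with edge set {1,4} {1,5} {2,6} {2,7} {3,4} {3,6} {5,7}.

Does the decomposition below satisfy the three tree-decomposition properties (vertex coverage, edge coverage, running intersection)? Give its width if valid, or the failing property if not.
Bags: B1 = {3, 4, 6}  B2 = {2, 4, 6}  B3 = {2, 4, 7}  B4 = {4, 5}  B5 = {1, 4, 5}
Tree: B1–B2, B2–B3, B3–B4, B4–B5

No — edge (7,5) lies in no bag.

A tree decomposition must satisfy three properties: every vertex lies in some bag; for every edge, both endpoints lie together in some bag; and for every vertex, the bags containing it form a connected subtree. Here edge (7,5) lies in no bag, so the decomposition is invalid.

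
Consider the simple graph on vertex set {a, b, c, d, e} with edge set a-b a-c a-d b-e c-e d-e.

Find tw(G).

A width-2 tree decomposition is:
Bags: B1 = {a, b, e}  B2 = {a, c, e}  B3 = {a, d, e}
Tree: B1–B2, B2–B3
The largest bag has 3 vertices, giving width 2; this decomposition certifies tw(G) ≤ 2. The edges e–b–a–c–e form a cycle, so G is not a tree and its treewidth is at least 2. Combining the bounds, tw(G) = 2.

2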